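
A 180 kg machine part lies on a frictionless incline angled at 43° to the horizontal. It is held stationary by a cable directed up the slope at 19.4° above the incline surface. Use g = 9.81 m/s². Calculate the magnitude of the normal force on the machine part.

N ≈ 867 N

Take axes along and perpendicular to the incline. Weight components: W sin 43° = 1204 N down-slope, W cos 43° = 1291 N into the surface.
Along incline: T cos 19.4° = W sin 43° → T = 1277 N.
Perpendicular: N = W cos 43° − T sin 19.4° = 867.3 N.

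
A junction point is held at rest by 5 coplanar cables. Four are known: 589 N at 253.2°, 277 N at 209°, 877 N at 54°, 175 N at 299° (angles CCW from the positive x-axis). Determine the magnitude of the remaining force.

Sum the known components: ΣF_x = 187.8 N, ΣF_y = -141.7 N.
For equilibrium the remaining force must supply (−ΣF_x, −ΣF_y) = (-187.8, 141.7) N.
Magnitude = √((-187.8)² + (141.7)²) = 235.3 N; direction = atan2(141.7, -187.8) = 143.0°.

F ≈ 235 N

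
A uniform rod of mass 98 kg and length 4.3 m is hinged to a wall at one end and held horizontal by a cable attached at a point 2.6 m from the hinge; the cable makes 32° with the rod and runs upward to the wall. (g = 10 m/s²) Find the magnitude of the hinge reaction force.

|H| ≈ 1310 N

Take torques about the hinge: T sin 32° · 2.6 = 98×10×2.15 = 2107 N·m.
So T = 2107 / (0.5299 × 2.6) = 1529.3 N.
ΣF_x = 0: H_x = T cos 32° = 1296.9 N.
ΣF_y = 0: H_y = (98×10) − T sin 32° = 980 − 810.38 = 169.62 N.
|H| = √(H_x² + H_y²) = √((1296.9)² + (169.62)²) = 1307.9 N.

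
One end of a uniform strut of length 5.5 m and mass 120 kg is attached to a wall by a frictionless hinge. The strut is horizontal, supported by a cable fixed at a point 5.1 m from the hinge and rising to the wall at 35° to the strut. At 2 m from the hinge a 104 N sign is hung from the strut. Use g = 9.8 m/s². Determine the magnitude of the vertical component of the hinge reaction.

|H_y| ≈ 605 N

Take torques about the hinge: T sin 35° · 5.1 = 120×9.8×2.75 + 104×2 = 3442 N·m.
So T = 3442 / (0.5736 × 5.1) = 1176.7 N.
ΣF_y = 0: H_y = (120×9.8 + 104) − T sin 35° = 1280 − 674.9 = 605.1 N.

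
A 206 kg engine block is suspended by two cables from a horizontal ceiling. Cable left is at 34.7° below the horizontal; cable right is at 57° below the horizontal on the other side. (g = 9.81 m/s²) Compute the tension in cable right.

T_right ≈ 1660 N

Weight W = 206 × 9.81 = 2021 N acts straight down.
Horizontal: T_left cos 34.7° = T_right cos 57°  →  T_left = 0.6625 T_right.
Vertical: T_left sin 34.7° + T_right sin 57° = 2021.
Substituting the horizontal relation into the vertical equation gives 1.216 T_right = 2021, so T_right = 1662 N.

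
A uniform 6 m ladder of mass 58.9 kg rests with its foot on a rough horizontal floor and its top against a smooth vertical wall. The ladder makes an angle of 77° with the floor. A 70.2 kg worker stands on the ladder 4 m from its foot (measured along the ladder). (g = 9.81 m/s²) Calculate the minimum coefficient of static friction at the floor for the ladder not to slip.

μ_min ≈ 0.136

ΣF_y = 0: N_floor = 58.9×9.81 + 70.2×9.81 = 1266.5 N.
Torques about the foot: N_wall · 6 sin 77° = 58.9×9.81×3 cos 77° + 70.2×9.81×4 cos 77° → N_wall = 172.69 N.
ΣF_x = 0: f_floor = N_wall = 172.69 N.
μ_min = f_floor / N_floor = 172.69 / 1266.5 = 0.1364.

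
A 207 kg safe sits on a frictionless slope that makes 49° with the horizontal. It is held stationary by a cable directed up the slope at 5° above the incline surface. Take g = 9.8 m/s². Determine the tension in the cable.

Take axes along and perpendicular to the incline. Weight components: W sin 49° = 1531 N down-slope, W cos 49° = 1331 N into the surface.
Along incline: T cos 5° = W sin 49° → T = 1537 N.
Perpendicular: N = W cos 49° − T sin 5° = 1197 N.

T ≈ 1540 N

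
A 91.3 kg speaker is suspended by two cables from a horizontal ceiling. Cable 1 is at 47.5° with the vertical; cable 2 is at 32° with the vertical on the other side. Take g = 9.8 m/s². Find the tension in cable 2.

Angles from the horizontal: cable 1 is 90° − 47.5° = 42.5°, cable 2 is 90° − 32° = 58°.
Weight W = 91.3 × 9.8 = 894.7 N acts straight down.
Horizontal: T_1 cos 42.5° = T_2 cos 58°  →  T_1 = 0.7188 T_2.
Vertical: T_1 sin 42.5° + T_2 sin 58° = 894.7.
Substituting the horizontal relation into the vertical equation gives 1.334 T_2 = 894.7, so T_2 = 670.9 N.

T_2 ≈ 671 N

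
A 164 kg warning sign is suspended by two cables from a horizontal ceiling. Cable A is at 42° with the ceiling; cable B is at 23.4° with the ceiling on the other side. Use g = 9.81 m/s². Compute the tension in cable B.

Weight W = 164 × 9.81 = 1609 N acts straight down.
Horizontal: T_A cos 42° = T_B cos 23.4°  →  T_A = 1.235 T_B.
Vertical: T_A sin 42° + T_B sin 23.4° = 1609.
Substituting the horizontal relation into the vertical equation gives 1.223 T_B = 1609, so T_B = 1315 N.

T_B ≈ 1310 N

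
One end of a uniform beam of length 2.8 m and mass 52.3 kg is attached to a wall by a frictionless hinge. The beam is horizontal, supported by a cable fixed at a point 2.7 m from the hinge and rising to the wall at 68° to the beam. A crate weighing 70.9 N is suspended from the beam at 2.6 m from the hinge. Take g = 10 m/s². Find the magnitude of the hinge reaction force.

Take torques about the hinge: T sin 68° · 2.7 = 52.3×10×1.4 + 70.9×2.6 = 916.54 N·m.
So T = 916.54 / (0.9272 × 2.7) = 366.12 N.
ΣF_x = 0: H_x = T cos 68° = 137.15 N.
ΣF_y = 0: H_y = (52.3×10 + 70.9) − T sin 68° = 593.9 − 339.46 = 254.44 N.
|H| = √(H_x² + H_y²) = √((137.15)² + (254.44)²) = 289.05 N.

|H| ≈ 289 N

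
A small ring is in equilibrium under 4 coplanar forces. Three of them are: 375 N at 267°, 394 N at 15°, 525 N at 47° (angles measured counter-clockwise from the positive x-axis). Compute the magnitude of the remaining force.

F ≈ 728 N

Sum the known components: ΣF_x = 719 N, ΣF_y = 111.4 N.
For equilibrium the remaining force must supply (−ΣF_x, −ΣF_y) = (-719, -111.4) N.
Magnitude = √((-719)² + (-111.4)²) = 727.6 N; direction = atan2(-111.4, -719) = 188.8°.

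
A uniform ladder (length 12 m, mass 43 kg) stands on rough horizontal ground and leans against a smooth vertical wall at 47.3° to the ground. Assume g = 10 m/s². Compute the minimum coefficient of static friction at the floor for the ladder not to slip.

ΣF_y = 0: N_floor = 43×10 = 430 N.
Torques about the foot: N_wall · 12 sin 47.3° = 43×10×6 cos 47.3° → N_wall = 198.4 N.
ΣF_x = 0: f_floor = N_wall = 198.4 N.
μ_min = f_floor / N_floor = 198.4 / 430 = 0.4614.

μ_min ≈ 0.461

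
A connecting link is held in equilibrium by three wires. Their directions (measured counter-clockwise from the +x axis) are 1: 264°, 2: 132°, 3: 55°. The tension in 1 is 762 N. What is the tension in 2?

Resolve: ΣF_x = 762 cos 264° + T_2 cos 132° + T_3 cos 55° = 0.
        ΣF_y = 762 sin 264° + T_2 sin 132° + T_3 sin 55° = 0.
The known terms sum to (-79.65, -757.8) N, so -0.6691 T_2 + 0.5736 T_3 = 79.65 and 0.7431 T_2 + 0.8192 T_3 = 757.8.
Solving simultaneously: T_2 = 379.1 N, T_3 = 581.2 N.

T_2 ≈ 379 N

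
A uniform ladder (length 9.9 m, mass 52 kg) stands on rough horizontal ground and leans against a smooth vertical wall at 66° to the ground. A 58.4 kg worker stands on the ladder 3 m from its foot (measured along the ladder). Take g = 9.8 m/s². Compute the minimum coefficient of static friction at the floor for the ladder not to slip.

ΣF_y = 0: N_floor = 52×9.8 + 58.4×9.8 = 1081.9 N.
Torques about the foot: N_wall · 9.9 sin 66° = 52×9.8×4.95 cos 66° + 58.4×9.8×3 cos 66° → N_wall = 190.66 N.
ΣF_x = 0: f_floor = N_wall = 190.66 N.
μ_min = f_floor / N_floor = 190.66 / 1081.9 = 0.1762.

μ_min ≈ 0.176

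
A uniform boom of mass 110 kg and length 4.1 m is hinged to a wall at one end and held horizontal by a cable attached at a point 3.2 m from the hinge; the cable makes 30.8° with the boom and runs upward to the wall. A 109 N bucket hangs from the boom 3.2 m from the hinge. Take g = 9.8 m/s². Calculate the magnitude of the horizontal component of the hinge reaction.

Take torques about the hinge: T sin 30.8° · 3.2 = 110×9.8×2.05 + 109×3.2 = 2558.7 N·m.
So T = 2558.7 / (0.5120 × 3.2) = 1561.6 N.
ΣF_x = 0: H_x = T cos 30.8° = 1341.3 N.

H_x ≈ 1340 N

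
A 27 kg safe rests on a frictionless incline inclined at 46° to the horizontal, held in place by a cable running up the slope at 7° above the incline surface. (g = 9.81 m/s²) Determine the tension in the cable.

T ≈ 192 N

Take axes along and perpendicular to the incline. Weight components: W sin 46° = 190.5 N down-slope, W cos 46° = 184 N into the surface.
Along incline: T cos 7° = W sin 46° → T = 192 N.
Perpendicular: N = W cos 46° − T sin 7° = 160.6 N.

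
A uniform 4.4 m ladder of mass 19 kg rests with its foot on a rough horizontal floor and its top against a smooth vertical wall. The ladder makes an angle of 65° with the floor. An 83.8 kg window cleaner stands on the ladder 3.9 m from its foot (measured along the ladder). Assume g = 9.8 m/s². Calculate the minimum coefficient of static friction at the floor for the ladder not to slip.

ΣF_y = 0: N_floor = 19×9.8 + 83.8×9.8 = 1007.4 N.
Torques about the foot: N_wall · 4.4 sin 65° = 19×9.8×2.2 cos 65° + 83.8×9.8×3.9 cos 65° → N_wall = 382.85 N.
ΣF_x = 0: f_floor = N_wall = 382.85 N.
μ_min = f_floor / N_floor = 382.85 / 1007.4 = 0.38.

μ_min ≈ 0.380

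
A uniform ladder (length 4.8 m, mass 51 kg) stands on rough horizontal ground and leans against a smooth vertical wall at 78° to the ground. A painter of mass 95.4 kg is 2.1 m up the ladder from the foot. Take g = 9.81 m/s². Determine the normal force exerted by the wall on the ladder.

Torques about the foot: N_wall · 4.8 sin 78° = 51×9.81×2.4 cos 78° + 95.4×9.81×2.1 cos 78° → N_wall = 140.2 N.

N_wall ≈ 140 N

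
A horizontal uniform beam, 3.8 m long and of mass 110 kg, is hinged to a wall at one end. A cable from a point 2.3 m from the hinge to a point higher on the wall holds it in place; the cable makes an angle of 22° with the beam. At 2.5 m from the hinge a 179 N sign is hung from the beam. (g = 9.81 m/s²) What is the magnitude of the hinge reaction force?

Take torques about the hinge: T sin 22° · 2.3 = 110×9.81×1.9 + 179×2.5 = 2497.8 N·m.
So T = 2497.8 / (0.3746 × 2.3) = 2899 N.
ΣF_x = 0: H_x = T cos 22° = 2687.9 N.
ΣF_y = 0: H_y = (110×9.81 + 179) − T sin 22° = 1258.1 − 1086 = 172.1 N.
|H| = √(H_x² + H_y²) = √((2687.9)² + (172.1)²) = 2693.4 N.

|H| ≈ 2690 N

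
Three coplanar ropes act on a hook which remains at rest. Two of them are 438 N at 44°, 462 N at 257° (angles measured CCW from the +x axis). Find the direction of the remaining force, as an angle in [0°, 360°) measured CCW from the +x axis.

Sum the known components: ΣF_x = 211.1 N, ΣF_y = -145.9 N.
For equilibrium the remaining force must supply (−ΣF_x, −ΣF_y) = (-211.1, 145.9) N.
Magnitude = √((-211.1)² + (145.9)²) = 256.6 N; direction = atan2(145.9, -211.1) = 145.4°.

θ ≈ 145°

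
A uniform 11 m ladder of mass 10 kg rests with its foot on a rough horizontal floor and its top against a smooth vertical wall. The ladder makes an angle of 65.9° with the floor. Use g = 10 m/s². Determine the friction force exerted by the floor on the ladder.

Torques about the foot: N_wall · 11 sin 65.9° = 10×10×5.5 cos 65.9° → N_wall = 22.366 N.
ΣF_x = 0: f_floor = N_wall = 22.366 N.

f ≈ 22.4 N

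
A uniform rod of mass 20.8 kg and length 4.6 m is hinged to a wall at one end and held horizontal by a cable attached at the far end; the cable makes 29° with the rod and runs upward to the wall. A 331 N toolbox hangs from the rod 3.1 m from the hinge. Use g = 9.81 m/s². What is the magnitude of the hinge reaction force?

|H| ≈ 623 N

Take torques about the hinge: T sin 29° · 4.6 = 20.8×9.81×2.3 + 331×3.1 = 1495.4 N·m.
So T = 1495.4 / (0.4848 × 4.6) = 670.55 N.
ΣF_x = 0: H_x = T cos 29° = 586.48 N.
ΣF_y = 0: H_y = (20.8×9.81 + 331) − T sin 29° = 535.05 − 325.09 = 209.96 N.
|H| = √(H_x² + H_y²) = √((586.48)² + (209.96)²) = 622.93 N.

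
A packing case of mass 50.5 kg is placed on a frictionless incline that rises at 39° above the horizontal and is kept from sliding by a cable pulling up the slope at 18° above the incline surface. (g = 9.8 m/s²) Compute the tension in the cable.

Take axes along and perpendicular to the incline. Weight components: W sin 39° = 311.5 N down-slope, W cos 39° = 384.6 N into the surface.
Along incline: T cos 18° = W sin 39° → T = 327.5 N.
Perpendicular: N = W cos 39° − T sin 18° = 283.4 N.

T ≈ 327 N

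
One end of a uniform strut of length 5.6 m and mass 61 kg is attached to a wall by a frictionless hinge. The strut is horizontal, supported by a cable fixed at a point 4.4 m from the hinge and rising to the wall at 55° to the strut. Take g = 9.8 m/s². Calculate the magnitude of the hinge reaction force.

Take torques about the hinge: T sin 55° · 4.4 = 61×9.8×2.8 = 1673.8 N·m.
So T = 1673.8 / (0.8192 × 4.4) = 464.4 N.
ΣF_x = 0: H_x = T cos 55° = 266.37 N.
ΣF_y = 0: H_y = (61×9.8) − T sin 55° = 597.8 − 380.42 = 217.38 N.
|H| = √(H_x² + H_y²) = √((266.37)² + (217.38)²) = 343.81 N.

|H| ≈ 344 N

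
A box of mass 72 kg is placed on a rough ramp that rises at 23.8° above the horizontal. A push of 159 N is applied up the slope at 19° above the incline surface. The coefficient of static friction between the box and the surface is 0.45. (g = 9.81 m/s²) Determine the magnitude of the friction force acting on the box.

Axes along / perpendicular to the incline. W sin 23.8° = 285 N down-slope; W cos 23.8° = 646.3 N into the surface.
Perpendicular: N = W cos 23.8° − P sin 19° = 646.3 − 51.77 = 594.5 N.
Along incline: P cos 19° + f = W sin 23.8° (friction acts up-slope) → f = 285 − 150.3 = 134.7 N.
|f| = 134.7 N ≤ μN = 267.5 N, so the box is indeed static.

f ≈ 135 N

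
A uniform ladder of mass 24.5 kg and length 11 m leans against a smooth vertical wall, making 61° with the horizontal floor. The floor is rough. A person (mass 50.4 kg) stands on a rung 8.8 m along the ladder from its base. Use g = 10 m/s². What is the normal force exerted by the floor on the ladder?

N_floor ≈ 749 N

ΣF_y = 0: N_floor = 24.5×10 + 50.4×10 = 749 N.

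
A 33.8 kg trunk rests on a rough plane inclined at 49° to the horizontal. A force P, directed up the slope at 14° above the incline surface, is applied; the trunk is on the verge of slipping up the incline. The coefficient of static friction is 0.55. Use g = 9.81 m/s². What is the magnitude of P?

P ≈ 335 N

On the verge of sliding up the incline, friction equals μN and acts down the slope.
Perpendicular: N + P sin 14° = W cos 49° = 217.5 N.
Along incline: P cos 14° = W sin 49° + μN  with W sin 49° = 250.2 N.
Solving the pair for P and N: P = 335.2 N, N = 136.4 N (and f = μN = 75.04 N).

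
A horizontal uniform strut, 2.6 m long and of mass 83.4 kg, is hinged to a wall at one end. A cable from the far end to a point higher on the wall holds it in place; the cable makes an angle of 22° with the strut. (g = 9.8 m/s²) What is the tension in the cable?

T ≈ 1090 N

Take torques about the hinge: T sin 22° · 2.6 = 83.4×9.8×1.3 = 1062.5 N·m.
So T = 1062.5 / (0.3746 × 2.6) = 1090.9 N.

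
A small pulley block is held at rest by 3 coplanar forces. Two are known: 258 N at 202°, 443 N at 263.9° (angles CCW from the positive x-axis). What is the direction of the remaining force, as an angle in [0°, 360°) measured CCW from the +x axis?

θ ≈ 61.9°

Sum the known components: ΣF_x = -286.3 N, ΣF_y = -537.1 N.
For equilibrium the remaining force must supply (−ΣF_x, −ΣF_y) = (286.3, 537.1) N.
Magnitude = √((286.3)² + (537.1)²) = 608.7 N; direction = atan2(537.1, 286.3) = 61.9°.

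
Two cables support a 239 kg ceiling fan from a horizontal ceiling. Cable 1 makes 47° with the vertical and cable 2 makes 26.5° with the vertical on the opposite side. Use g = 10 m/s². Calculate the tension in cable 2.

T_2 ≈ 1820 N

Angles from the horizontal: cable 1 is 90° − 47° = 43°, cable 2 is 90° − 26.5° = 63.5°.
Weight W = 239 × 10 = 2390 N acts straight down.
Horizontal: T_1 cos 43° = T_2 cos 63.5°  →  T_1 = 0.6101 T_2.
Vertical: T_1 sin 43° + T_2 sin 63.5° = 2390.
Substituting the horizontal relation into the vertical equation gives 1.311 T_2 = 2390, so T_2 = 1823 N.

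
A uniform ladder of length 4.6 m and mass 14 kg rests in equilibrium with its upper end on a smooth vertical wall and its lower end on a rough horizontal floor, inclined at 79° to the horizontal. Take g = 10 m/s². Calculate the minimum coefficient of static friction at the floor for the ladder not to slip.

ΣF_y = 0: N_floor = 14×10 = 140 N.
Torques about the foot: N_wall · 4.6 sin 79° = 14×10×2.3 cos 79° → N_wall = 13.607 N.
ΣF_x = 0: f_floor = N_wall = 13.607 N.
μ_min = f_floor / N_floor = 13.607 / 140 = 0.09719.

μ_min ≈ 0.0972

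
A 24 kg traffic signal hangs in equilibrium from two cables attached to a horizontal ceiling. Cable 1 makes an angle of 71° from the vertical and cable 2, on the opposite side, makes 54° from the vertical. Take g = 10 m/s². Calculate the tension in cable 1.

Angles from the horizontal: cable 1 is 90° − 71° = 19°, cable 2 is 90° − 54° = 36°.
Weight W = 24 × 10 = 240 N acts straight down.
Horizontal: T_1 cos 19° = T_2 cos 36°  →  T_2 = 1.169 T_1.
Vertical: T_1 sin 19° + T_2 sin 36° = 240.
Substituting the horizontal relation into the vertical equation gives 1.013 T_1 = 240, so T_1 = 237 N.

T_1 ≈ 237 N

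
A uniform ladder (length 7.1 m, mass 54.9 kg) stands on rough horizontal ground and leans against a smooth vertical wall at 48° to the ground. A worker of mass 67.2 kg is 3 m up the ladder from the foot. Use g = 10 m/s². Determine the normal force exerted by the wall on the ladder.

N_wall ≈ 503 N

Torques about the foot: N_wall · 7.1 sin 48° = 54.9×10×3.55 cos 48° + 67.2×10×3 cos 48° → N_wall = 502.82 N.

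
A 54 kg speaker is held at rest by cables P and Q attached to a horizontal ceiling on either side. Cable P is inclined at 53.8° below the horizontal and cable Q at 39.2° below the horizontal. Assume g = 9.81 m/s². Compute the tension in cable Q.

T_Q ≈ 313 N

Weight W = 54 × 9.81 = 529.7 N acts straight down.
Horizontal: T_P cos 53.8° = T_Q cos 39.2°  →  T_P = 1.312 T_Q.
Vertical: T_P sin 53.8° + T_Q sin 39.2° = 529.7.
Substituting the horizontal relation into the vertical equation gives 1.691 T_Q = 529.7, so T_Q = 313.3 N.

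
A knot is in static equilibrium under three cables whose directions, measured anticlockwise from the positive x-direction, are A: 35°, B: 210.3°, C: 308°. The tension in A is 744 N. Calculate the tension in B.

T_B ≈ 750 N

Resolve: ΣF_x = 744 cos 35° + T_B cos 210.3° + T_C cos 308° = 0.
        ΣF_y = 744 sin 35° + T_B sin 210.3° + T_C sin 308° = 0.
The known terms sum to (609.4, 426.7) N, so -0.8634 T_B + 0.6157 T_C = -609.4 and -0.5045 T_B − 0.7880 T_C = -426.7.
Solving simultaneously: T_B = 749.7 N, T_C = 61.52 N.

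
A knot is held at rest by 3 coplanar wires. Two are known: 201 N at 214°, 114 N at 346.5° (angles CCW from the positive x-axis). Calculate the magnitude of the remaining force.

F ≈ 150 N

Sum the known components: ΣF_x = -55.79 N, ΣF_y = -139 N.
For equilibrium the remaining force must supply (−ΣF_x, −ΣF_y) = (55.79, 139) N.
Magnitude = √((55.79)² + (139)²) = 149.8 N; direction = atan2(139, 55.79) = 68.1°.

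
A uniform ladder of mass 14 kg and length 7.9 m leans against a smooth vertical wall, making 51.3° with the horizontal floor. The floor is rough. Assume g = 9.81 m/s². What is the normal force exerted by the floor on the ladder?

ΣF_y = 0: N_floor = 14×9.81 = 137.34 N.

N_floor ≈ 137 N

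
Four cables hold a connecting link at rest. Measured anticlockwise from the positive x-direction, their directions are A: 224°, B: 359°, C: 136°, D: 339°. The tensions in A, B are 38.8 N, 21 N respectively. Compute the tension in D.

T_D ≈ 62.6 N

Resolve: ΣF_x = 38.8 cos 224° + 21 cos 359° + T_C cos 136° + T_D cos 339° = 0.
        ΣF_y = 38.8 sin 224° + 21 sin 359° + T_C sin 136° + T_D sin 339° = 0.
The known terms sum to (-6.914, -27.32) N, so -0.7193 T_C + 0.9336 T_D = 6.914 and 0.6947 T_C − 0.3584 T_D = 27.32.
Solving simultaneously: T_C = 71.62 N, T_D = 62.59 N.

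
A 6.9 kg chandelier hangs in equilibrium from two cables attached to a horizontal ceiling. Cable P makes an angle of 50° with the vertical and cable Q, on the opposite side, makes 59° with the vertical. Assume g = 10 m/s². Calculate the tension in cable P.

T_P ≈ 62.6 N

Angles from the horizontal: cable P is 90° − 50° = 40°, cable Q is 90° − 59° = 31°.
Weight W = 6.9 × 10 = 69 N acts straight down.
Horizontal: T_P cos 40° = T_Q cos 31°  →  T_Q = 0.8937 T_P.
Vertical: T_P sin 40° + T_Q sin 31° = 69.
Substituting the horizontal relation into the vertical equation gives 1.103 T_P = 69, so T_P = 62.55 N.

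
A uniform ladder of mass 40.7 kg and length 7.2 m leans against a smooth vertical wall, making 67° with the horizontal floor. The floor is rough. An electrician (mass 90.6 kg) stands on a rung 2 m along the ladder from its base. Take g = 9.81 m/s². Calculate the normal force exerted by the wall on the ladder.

Torques about the foot: N_wall · 7.2 sin 67° = 40.7×9.81×3.6 cos 67° + 90.6×9.81×2 cos 67° → N_wall = 189.54 N.

N_wall ≈ 190 N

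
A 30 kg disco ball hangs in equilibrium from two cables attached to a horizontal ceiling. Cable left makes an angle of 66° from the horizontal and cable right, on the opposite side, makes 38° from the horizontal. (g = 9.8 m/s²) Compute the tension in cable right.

Weight W = 30 × 9.8 = 294 N acts straight down.
Horizontal: T_left cos 66° = T_right cos 38°  →  T_left = 1.937 T_right.
Vertical: T_left sin 66° + T_right sin 38° = 294.
Substituting the horizontal relation into the vertical equation gives 2.386 T_right = 294, so T_right = 123.2 N.

T_right ≈ 123 N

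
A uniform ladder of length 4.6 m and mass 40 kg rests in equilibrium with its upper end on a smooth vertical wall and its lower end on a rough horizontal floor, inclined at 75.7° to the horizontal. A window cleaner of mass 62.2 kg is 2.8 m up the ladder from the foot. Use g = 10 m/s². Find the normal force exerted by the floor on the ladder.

ΣF_y = 0: N_floor = 40×10 + 62.2×10 = 1022 N.

N_floor ≈ 1020 N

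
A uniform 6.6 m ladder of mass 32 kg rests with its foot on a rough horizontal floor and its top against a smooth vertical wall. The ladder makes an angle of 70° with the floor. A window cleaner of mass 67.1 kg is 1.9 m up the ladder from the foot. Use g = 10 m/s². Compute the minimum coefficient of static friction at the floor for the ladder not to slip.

ΣF_y = 0: N_floor = 32×10 + 67.1×10 = 991 N.
Torques about the foot: N_wall · 6.6 sin 70° = 32×10×3.3 cos 70° + 67.1×10×1.9 cos 70° → N_wall = 128.54 N.
ΣF_x = 0: f_floor = N_wall = 128.54 N.
μ_min = f_floor / N_floor = 128.54 / 991 = 0.1297.

μ_min ≈ 0.130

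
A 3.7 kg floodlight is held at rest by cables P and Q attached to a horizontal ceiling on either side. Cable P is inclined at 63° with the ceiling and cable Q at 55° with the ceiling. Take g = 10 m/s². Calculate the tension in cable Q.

Weight W = 3.7 × 10 = 37 N acts straight down.
Horizontal: T_P cos 63° = T_Q cos 55°  →  T_P = 1.263 T_Q.
Vertical: T_P sin 63° + T_Q sin 55° = 37.
Substituting the horizontal relation into the vertical equation gives 1.945 T_Q = 37, so T_Q = 19.02 N.

T_Q ≈ 19 N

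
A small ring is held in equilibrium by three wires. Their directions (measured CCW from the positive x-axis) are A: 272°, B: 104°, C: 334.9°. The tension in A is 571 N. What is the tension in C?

T_C ≈ 153 N

Resolve: ΣF_x = 571 cos 272° + T_B cos 104° + T_C cos 334.9° = 0.
        ΣF_y = 571 sin 272° + T_B sin 104° + T_C sin 334.9° = 0.
The known terms sum to (19.93, -570.7) N, so -0.2419 T_B + 0.9056 T_C = -19.93 and 0.9703 T_B − 0.4242 T_C = 570.7.
Solving simultaneously: T_B = 655 N, T_C = 153 N.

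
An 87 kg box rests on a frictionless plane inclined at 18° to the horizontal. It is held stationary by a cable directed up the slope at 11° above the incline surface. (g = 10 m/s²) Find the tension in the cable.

Take axes along and perpendicular to the incline. Weight components: W sin 18° = 268.8 N down-slope, W cos 18° = 827.4 N into the surface.
Along incline: T cos 11° = W sin 18° → T = 273.9 N.
Perpendicular: N = W cos 18° − T sin 11° = 775.2 N.

T ≈ 274 N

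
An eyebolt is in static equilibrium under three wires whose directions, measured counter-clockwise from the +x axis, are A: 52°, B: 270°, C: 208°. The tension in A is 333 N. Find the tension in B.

T_B ≈ 153 N

Resolve: ΣF_x = 333 cos 52° + T_B cos 270° + T_C cos 208° = 0.
        ΣF_y = 333 sin 52° + T_B sin 270° + T_C sin 208° = 0.
The known terms sum to (205, 262.4) N, so 0.0000 T_B − 0.8829 T_C = -205 and -1.0000 T_B − 0.4695 T_C = -262.4.
Solving simultaneously: T_B = 153.4 N, T_C = 232.2 N.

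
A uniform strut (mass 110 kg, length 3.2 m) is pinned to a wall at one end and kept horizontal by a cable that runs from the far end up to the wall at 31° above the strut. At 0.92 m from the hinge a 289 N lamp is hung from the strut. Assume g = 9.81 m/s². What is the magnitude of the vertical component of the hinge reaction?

|H_y| ≈ 745 N

Take torques about the hinge: T sin 31° · 3.2 = 110×9.81×1.6 + 289×0.92 = 1992.4 N·m.
So T = 1992.4 / (0.5150 × 3.2) = 1208.9 N.
ΣF_y = 0: H_y = (110×9.81 + 289) − T sin 31° = 1368.1 − 622.64 = 745.46 N.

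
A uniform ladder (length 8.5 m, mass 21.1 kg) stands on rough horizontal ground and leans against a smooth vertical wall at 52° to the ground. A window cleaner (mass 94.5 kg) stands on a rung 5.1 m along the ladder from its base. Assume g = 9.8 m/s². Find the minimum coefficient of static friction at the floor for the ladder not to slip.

μ_min ≈ 0.455

ΣF_y = 0: N_floor = 21.1×9.8 + 94.5×9.8 = 1132.9 N.
Torques about the foot: N_wall · 8.5 sin 52° = 21.1×9.8×4.25 cos 52° + 94.5×9.8×5.1 cos 52° → N_wall = 514.91 N.
ΣF_x = 0: f_floor = N_wall = 514.91 N.
μ_min = f_floor / N_floor = 514.91 / 1132.9 = 0.4545.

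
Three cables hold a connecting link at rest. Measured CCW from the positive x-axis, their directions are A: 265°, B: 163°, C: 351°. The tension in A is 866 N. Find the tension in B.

Resolve: ΣF_x = 866 cos 265° + T_B cos 163° + T_C cos 351° = 0.
        ΣF_y = 866 sin 265° + T_B sin 163° + T_C sin 351° = 0.
The known terms sum to (-75.48, -862.7) N, so -0.9563 T_B + 0.9877 T_C = 75.48 and 0.2924 T_B − 0.1564 T_C = 862.7.
Solving simultaneously: T_B = 6207 N, T_C = 6086 N.

T_B ≈ 6210 N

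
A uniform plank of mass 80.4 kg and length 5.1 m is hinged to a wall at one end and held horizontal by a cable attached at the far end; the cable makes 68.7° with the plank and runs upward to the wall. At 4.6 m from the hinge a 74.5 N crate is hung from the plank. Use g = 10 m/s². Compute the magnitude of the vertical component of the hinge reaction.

Take torques about the hinge: T sin 68.7° · 5.1 = 80.4×10×2.55 + 74.5×4.6 = 2392.9 N·m.
So T = 2392.9 / (0.9317 × 5.1) = 503.6 N.
ΣF_y = 0: H_y = (80.4×10 + 74.5) − T sin 68.7° = 878.5 − 469.2 = 409.3 N.

|H_y| ≈ 409 N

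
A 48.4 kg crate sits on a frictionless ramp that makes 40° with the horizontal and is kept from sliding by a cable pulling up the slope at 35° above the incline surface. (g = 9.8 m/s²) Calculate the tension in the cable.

Take axes along and perpendicular to the incline. Weight components: W sin 40° = 304.9 N down-slope, W cos 40° = 363.4 N into the surface.
Along incline: T cos 35° = W sin 40° → T = 372.2 N.
Perpendicular: N = W cos 40° − T sin 35° = 149.9 N.

T ≈ 372 N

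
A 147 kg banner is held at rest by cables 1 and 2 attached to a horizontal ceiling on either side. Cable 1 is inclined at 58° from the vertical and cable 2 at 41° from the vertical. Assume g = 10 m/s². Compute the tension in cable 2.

T_2 ≈ 1260 N

Angles from the horizontal: cable 1 is 90° − 58° = 32°, cable 2 is 90° − 41° = 49°.
Weight W = 147 × 10 = 1470 N acts straight down.
Horizontal: T_1 cos 32° = T_2 cos 49°  →  T_1 = 0.7736 T_2.
Vertical: T_1 sin 32° + T_2 sin 49° = 1470.
Substituting the horizontal relation into the vertical equation gives 1.165 T_2 = 1470, so T_2 = 1262 N.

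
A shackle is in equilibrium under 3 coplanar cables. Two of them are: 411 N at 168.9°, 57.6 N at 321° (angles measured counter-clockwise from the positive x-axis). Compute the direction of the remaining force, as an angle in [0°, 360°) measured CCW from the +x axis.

Sum the known components: ΣF_x = -358.5 N, ΣF_y = 42.88 N.
For equilibrium the remaining force must supply (−ΣF_x, −ΣF_y) = (358.5, -42.88) N.
Magnitude = √((358.5)² + (-42.88)²) = 361.1 N; direction = atan2(-42.88, 358.5) = 353.2°.

θ ≈ 353°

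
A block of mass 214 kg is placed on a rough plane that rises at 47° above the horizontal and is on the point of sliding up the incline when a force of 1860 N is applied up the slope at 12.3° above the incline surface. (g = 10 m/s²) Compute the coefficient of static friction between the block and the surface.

On the verge of sliding up the incline, friction is at its maximum μN and acts down the slope.
Perpendicular to incline: N = W cos 47° − P sin 12.3° = 1459 − 396.2 = 1063 N.
Along incline: P cos 12.3° − μN = W sin 47° → μ = −(W sin 47° − P cos 12.3°) / N = 0.2372.

μ ≈ 0.237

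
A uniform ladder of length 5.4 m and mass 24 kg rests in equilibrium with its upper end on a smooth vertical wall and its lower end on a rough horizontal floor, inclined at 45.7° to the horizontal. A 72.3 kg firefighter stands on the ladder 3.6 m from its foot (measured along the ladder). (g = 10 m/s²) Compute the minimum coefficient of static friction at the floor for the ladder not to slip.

ΣF_y = 0: N_floor = 24×10 + 72.3×10 = 963 N.
Torques about the foot: N_wall · 5.4 sin 45.7° = 24×10×2.7 cos 45.7° + 72.3×10×3.6 cos 45.7° → N_wall = 587.47 N.
ΣF_x = 0: f_floor = N_wall = 587.47 N.
μ_min = f_floor / N_floor = 587.47 / 963 = 0.61.

μ_min ≈ 0.610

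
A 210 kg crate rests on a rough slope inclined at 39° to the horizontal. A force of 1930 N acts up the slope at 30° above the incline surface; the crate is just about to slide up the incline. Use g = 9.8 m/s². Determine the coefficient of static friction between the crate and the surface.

μ ≈ 0.593

On the verge of sliding up the incline, friction is at its maximum μN and acts down the slope.
Perpendicular to incline: N = W cos 39° − P sin 30° = 1599 − 965 = 634.4 N.
Along incline: P cos 30° − μN = W sin 39° → μ = −(W sin 39° − P cos 30°) / N = 0.5932.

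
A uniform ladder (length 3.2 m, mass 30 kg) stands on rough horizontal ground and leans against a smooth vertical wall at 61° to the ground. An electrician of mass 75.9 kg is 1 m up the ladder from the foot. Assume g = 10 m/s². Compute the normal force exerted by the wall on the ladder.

N_wall ≈ 215 N

Torques about the foot: N_wall · 3.2 sin 61° = 30×10×1.6 cos 61° + 75.9×10×1 cos 61° → N_wall = 214.62 N.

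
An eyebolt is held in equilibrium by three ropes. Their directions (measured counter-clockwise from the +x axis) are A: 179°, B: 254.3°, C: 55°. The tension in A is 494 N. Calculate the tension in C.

Resolve: ΣF_x = 494 cos 179° + T_B cos 254.3° + T_C cos 55° = 0.
        ΣF_y = 494 sin 179° + T_B sin 254.3° + T_C sin 55° = 0.
The known terms sum to (-493.9, 8.621) N, so -0.2706 T_B + 0.5736 T_C = 493.9 and -0.9627 T_B + 0.8192 T_C = -8.621.
Solving simultaneously: T_B = 1239 N, T_C = 1446 N.

T_C ≈ 1450 N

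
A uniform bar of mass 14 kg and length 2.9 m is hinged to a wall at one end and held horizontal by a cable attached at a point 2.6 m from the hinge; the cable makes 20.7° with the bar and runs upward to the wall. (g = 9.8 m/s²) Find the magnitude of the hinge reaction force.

|H| ≈ 211 N

Take torques about the hinge: T sin 20.7° · 2.6 = 14×9.8×1.45 = 198.94 N·m.
So T = 198.94 / (0.3535 × 2.6) = 216.47 N.
ΣF_x = 0: H_x = T cos 20.7° = 202.49 N.
ΣF_y = 0: H_y = (14×9.8) − T sin 20.7° = 137.2 − 76.515 = 60.685 N.
|H| = √(H_x² + H_y²) = √((202.49)² + (60.685)²) = 211.39 N.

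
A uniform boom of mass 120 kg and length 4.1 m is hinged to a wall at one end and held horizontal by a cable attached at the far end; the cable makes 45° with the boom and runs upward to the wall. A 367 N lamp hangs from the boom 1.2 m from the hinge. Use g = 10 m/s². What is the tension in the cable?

T ≈ 1000 N

Take torques about the hinge: T sin 45° · 4.1 = 120×10×2.05 + 367×1.2 = 2900.4 N·m.
So T = 2900.4 / (0.7071 × 4.1) = 1000.4 N.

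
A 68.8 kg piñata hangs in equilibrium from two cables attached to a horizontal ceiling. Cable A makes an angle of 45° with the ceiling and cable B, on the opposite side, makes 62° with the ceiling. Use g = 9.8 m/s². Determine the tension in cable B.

T_B ≈ 499 N

Weight W = 68.8 × 9.8 = 674.2 N acts straight down.
Horizontal: T_A cos 45° = T_B cos 62°  →  T_A = 0.6639 T_B.
Vertical: T_A sin 45° + T_B sin 62° = 674.2.
Substituting the horizontal relation into the vertical equation gives 1.352 T_B = 674.2, so T_B = 498.5 N.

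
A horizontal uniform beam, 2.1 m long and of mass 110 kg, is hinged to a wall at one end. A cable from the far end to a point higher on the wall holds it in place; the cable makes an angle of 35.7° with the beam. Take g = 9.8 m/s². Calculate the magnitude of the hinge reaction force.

Take torques about the hinge: T sin 35.7° · 2.1 = 110×9.8×1.05 = 1131.9 N·m.
So T = 1131.9 / (0.5835 × 2.1) = 923.67 N.
ΣF_x = 0: H_x = T cos 35.7° = 750.1 N.
ΣF_y = 0: H_y = (110×9.8) − T sin 35.7° = 1078 − 539 = 539 N.
|H| = √(H_x² + H_y²) = √((750.1)² + (539)²) = 923.67 N.

|H| ≈ 924 N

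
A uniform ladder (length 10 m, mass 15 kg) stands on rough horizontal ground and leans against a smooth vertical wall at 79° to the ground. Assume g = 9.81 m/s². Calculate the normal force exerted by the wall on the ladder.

Torques about the foot: N_wall · 10 sin 79° = 15×9.81×5 cos 79° → N_wall = 14.302 N.

N_wall ≈ 14.3 N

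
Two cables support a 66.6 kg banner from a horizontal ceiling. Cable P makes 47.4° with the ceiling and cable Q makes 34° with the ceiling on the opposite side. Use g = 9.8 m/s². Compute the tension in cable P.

T_P ≈ 547 N

Weight W = 66.6 × 9.8 = 652.7 N acts straight down.
Horizontal: T_P cos 47.4° = T_Q cos 34°  →  T_Q = 0.8165 T_P.
Vertical: T_P sin 47.4° + T_Q sin 34° = 652.7.
Substituting the horizontal relation into the vertical equation gives 1.193 T_P = 652.7, so T_P = 547.2 N.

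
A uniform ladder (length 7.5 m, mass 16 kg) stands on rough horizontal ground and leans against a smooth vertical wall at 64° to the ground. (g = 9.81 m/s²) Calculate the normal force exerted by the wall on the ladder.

N_wall ≈ 38.3 N

Torques about the foot: N_wall · 7.5 sin 64° = 16×9.81×3.75 cos 64° → N_wall = 38.277 N.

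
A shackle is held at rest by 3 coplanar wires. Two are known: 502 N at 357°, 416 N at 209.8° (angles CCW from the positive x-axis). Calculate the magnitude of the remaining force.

Sum the known components: ΣF_x = 140.3 N, ΣF_y = -233 N.
For equilibrium the remaining force must supply (−ΣF_x, −ΣF_y) = (-140.3, 233) N.
Magnitude = √((-140.3)² + (233)²) = 272 N; direction = atan2(233, -140.3) = 121.1°.

F ≈ 272 N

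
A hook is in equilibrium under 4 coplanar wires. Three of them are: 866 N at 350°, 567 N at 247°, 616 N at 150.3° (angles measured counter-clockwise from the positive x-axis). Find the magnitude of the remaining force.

Sum the known components: ΣF_x = 96.22 N, ΣF_y = -367.1 N.
For equilibrium the remaining force must supply (−ΣF_x, −ΣF_y) = (-96.22, 367.1) N.
Magnitude = √((-96.22)² + (367.1)²) = 379.5 N; direction = atan2(367.1, -96.22) = 104.7°.

F ≈ 380 N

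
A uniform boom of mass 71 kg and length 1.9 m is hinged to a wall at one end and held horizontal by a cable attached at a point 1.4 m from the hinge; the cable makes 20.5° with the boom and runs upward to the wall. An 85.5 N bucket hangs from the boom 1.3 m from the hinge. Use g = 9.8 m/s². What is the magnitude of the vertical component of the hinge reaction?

|H_y| ≈ 230 N

Take torques about the hinge: T sin 20.5° · 1.4 = 71×9.8×0.95 + 85.5×1.3 = 772.16 N·m.
So T = 772.16 / (0.3502 × 1.4) = 1574.9 N.
ΣF_y = 0: H_y = (71×9.8 + 85.5) − T sin 20.5° = 781.3 − 551.54 = 229.76 N.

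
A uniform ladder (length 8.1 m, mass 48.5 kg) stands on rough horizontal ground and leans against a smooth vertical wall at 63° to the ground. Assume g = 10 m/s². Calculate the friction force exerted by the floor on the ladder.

f ≈ 124 N

Torques about the foot: N_wall · 8.1 sin 63° = 48.5×10×4.05 cos 63° → N_wall = 123.56 N.
ΣF_x = 0: f_floor = N_wall = 123.56 N.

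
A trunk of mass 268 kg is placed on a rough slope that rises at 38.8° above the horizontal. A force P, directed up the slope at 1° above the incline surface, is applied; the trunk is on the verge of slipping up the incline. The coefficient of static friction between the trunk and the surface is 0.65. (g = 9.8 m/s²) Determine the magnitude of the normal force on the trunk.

N ≈ 2000 N

On the verge of sliding up the incline, friction equals μN and acts down the slope.
Perpendicular: N + P sin 1° = W cos 38.8° = 2047 N.
Along incline: P cos 1° = W sin 38.8° + μN  with W sin 38.8° = 1646 N.
Solving the pair for P and N: P = 2943 N, N = 1995 N (and f = μN = 1297 N).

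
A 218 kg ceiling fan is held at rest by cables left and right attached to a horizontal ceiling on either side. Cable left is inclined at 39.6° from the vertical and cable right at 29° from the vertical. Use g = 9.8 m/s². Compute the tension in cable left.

Angles from the horizontal: cable left is 90° − 39.6° = 50.4°, cable right is 90° − 29° = 61°.
Weight W = 218 × 9.8 = 2136 N acts straight down.
Horizontal: T_left cos 50.4° = T_right cos 61°  →  T_right = 1.315 T_left.
Vertical: T_left sin 50.4° + T_right sin 61° = 2136.
Substituting the horizontal relation into the vertical equation gives 1.92 T_left = 2136, so T_left = 1112 N.

T_left ≈ 1110 N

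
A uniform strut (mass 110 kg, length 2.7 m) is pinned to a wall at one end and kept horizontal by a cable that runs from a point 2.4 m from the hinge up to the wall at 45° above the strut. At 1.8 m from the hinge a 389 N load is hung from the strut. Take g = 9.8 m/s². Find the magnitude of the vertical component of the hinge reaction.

Take torques about the hinge: T sin 45° · 2.4 = 110×9.8×1.35 + 389×1.8 = 2155.5 N·m.
So T = 2155.5 / (0.7071 × 2.4) = 1270.1 N.
ΣF_y = 0: H_y = (110×9.8 + 389) − T sin 45° = 1467 − 898.13 = 568.87 N.

|H_y| ≈ 569 N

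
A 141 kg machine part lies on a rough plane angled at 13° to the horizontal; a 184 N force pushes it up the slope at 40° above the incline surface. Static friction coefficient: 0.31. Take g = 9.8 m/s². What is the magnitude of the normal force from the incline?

Axes along / perpendicular to the incline. W sin 13° = 310.8 N down-slope; W cos 13° = 1346 N into the surface.
Perpendicular: N = W cos 13° − P sin 40° = 1346 − 118.3 = 1228 N.
Along incline: P cos 40° + f = W sin 13° (friction acts up-slope) → f = 310.8 − 141 = 169.9 N.
|f| = 169.9 N ≤ μN = 380.7 N, so the machine part is indeed static.

N ≈ 1230 N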